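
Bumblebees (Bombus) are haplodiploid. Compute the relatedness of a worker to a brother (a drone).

0.25

Her haploid brother carries none of their father's genes and a random half of their mother's genome; that half matches the maternal half of her own genome with probability 1/2: r = 1/2 · 1/2 = 1/4.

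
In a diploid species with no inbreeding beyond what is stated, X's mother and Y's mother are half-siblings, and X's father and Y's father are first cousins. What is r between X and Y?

0.09375

With two independent routes of shared ancestry, r is the sum of the two contributions.
X and Y are related in two ways: half first cousins through their mothers (r = 1/16) and second cousins through their fathers (r = 1/32).
r = 1/16 + 1/32 = 0.09375.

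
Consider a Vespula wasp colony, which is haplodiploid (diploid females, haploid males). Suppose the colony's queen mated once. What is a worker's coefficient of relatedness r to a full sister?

0.75

Haplodiploid full sisters inherit their father's entire haploid genome identically (contributing 1/2) and on average half of their mother's contribution (1/2 · 1/2 = 1/4); r = 1/2 + 1/4 = 3/4.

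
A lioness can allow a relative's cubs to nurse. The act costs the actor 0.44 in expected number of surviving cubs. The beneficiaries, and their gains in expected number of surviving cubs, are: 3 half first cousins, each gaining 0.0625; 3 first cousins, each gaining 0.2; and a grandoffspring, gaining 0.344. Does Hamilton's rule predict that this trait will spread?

No

Hamilton's rule: the trait is favored when the sum of r·B over every recipient exceeds the actor's cost C.
r to a half first cousin = 1/16 (half first cousins share one grandparent — one path of length 4: r = (1/2)^4 = 1/16).
r to a first cousin = 0.125 (first cousins share one grandparent pair — two paths of length 4: r = 2·(1/2)^4 = 1/8).
r to a grandoffspring = 1/4 (two parent–offspring links: r = (1/2)^2 = 1/4).
Summing one r·B term per recipient: 3·0.0625·0.0625 + 3·0.125·0.2 + 1·0.25·0.344 = 0.17271875.
0.17271875 < 0.44: the indirect benefit is less than the cost.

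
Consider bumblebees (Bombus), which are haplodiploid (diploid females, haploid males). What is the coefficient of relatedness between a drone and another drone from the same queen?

0.5

Haploid brothers each carry a random half of the queen's diploid genome, so on average they share half: r = 1/2.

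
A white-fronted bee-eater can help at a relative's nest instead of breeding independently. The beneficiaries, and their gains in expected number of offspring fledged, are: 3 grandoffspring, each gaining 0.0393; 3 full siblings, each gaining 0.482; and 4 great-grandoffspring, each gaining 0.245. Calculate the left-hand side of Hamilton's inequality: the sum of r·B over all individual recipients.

0.874975

r to a grandoffspring = 0.25 (two parent–offspring links: r = (1/2)^2 = 1/4).
r to a full sibling = 0.5 (full sibs share both parents — two paths of length 2: r = 2·(1/2)^2 = 1/2).
r to a great-grandoffspring = 1/8 (three parent–offspring links: r = (1/2)^3 = 1/8).
Summing one r·B term per recipient: 3·0.25·0.0393 + 3·0.5·0.482 + 4·0.125·0.245 = 0.874975.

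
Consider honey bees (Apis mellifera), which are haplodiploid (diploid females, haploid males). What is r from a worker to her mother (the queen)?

0.5

One meiotic link between diploid queen and diploid daughter: r = 1/2.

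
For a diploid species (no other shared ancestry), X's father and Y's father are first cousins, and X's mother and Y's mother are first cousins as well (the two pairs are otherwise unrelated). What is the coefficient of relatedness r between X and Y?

0.0625

Relatedness sums over independent paths through distinct common ancestors.
X and Y are related in two ways: second cousins through their fathers (r = 1/32) and second cousins through their mothers (r = 1/32).
r = 1/32 + 1/32 = 0.0625.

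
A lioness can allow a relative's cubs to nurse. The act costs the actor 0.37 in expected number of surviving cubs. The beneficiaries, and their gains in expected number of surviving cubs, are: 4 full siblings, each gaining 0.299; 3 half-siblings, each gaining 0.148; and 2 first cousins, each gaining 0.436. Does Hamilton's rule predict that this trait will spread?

Hamilton's rule: the trait is favored when the sum of r·B over every recipient exceeds the actor's cost C.
r to a full sibling = 0.5 (full sibs share both parents — two paths of length 2: r = 2·(1/2)^2 = 1/2).
r to a half-sibling = 0.25 (half-sibs share one parent — one path of length 2: r = (1/2)^2 = 1/4).
r to a first cousin = 0.125 (first cousins share one grandparent pair — two paths of length 4: r = 2·(1/2)^4 = 1/8).
Summing one r·B term per recipient: 4·0.5·0.299 + 3·0.25·0.148 + 2·0.125·0.436 = 0.818.
0.818 > 0.37: the indirect benefit exceeds the cost.

Yes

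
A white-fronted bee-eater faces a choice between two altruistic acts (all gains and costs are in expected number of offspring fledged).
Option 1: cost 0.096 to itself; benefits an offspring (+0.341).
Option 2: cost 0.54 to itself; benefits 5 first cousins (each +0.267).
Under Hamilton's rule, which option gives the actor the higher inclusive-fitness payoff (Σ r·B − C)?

Option 1

Option 1: r to an offspring = 0.5.
Option 1: Σ r·B − C = (1·0.5·0.341) − 0.096 = 0.0745.
Option 2: r to a first cousin = 0.125.
Option 2: Σ r·B − C = (5·0.125·0.267) − 0.54 = -0.373125.
Option 1 has the higher net inclusive-fitness payoff.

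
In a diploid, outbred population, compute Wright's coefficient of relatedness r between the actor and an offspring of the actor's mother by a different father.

0.25

Each parent–offspring link contributes a factor of 1/2, and independent paths through distinct common ancestors add.
Half-sibs share one parent — one path of length 2: r = (1/2)^2 = 1/4.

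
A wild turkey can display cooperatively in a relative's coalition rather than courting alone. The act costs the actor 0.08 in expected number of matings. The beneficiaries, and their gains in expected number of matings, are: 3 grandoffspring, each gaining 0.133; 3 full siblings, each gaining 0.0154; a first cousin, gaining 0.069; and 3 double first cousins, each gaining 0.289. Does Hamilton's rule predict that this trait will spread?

Yes

Hamilton's rule: the trait is favored when the sum of r·B over every recipient exceeds the actor's cost C.
r to a grandoffspring = 1/4 (two parent–offspring links: r = (1/2)^2 = 1/4).
r to a full sibling = 0.5 (full sibs share both parents — two paths of length 2: r = 2·(1/2)^2 = 1/2).
r to a first cousin = 1/8 (first cousins share one grandparent pair — two paths of length 4: r = 2·(1/2)^4 = 1/8).
r to a double first cousin = 1/4 (double first cousins share both grandparent pairs — four paths of length 4: r = 4·(1/2)^4 = 1/4).
Summing one r·B term per recipient: 3·0.25·0.133 + 3·0.5·0.0154 + 1·0.125·0.069 + 3·0.25·0.289 = 0.348225.
0.348225 > 0.08: the indirect benefit exceeds the cost.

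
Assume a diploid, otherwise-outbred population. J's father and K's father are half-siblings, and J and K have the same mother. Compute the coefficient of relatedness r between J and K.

Relatedness sums over independent paths through distinct common ancestors.
J and K are related in two ways: half first cousins through their fathers (r = 1/16) and half-sibs through their shared mother (r = 1/4).
r = 1/16 + 1/4 = 5/16 = 0.3125.

0.3125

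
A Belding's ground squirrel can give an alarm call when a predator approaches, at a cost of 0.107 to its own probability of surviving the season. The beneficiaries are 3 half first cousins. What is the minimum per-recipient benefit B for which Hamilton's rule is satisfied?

r to a half first cousin = 1/16 (half first cousins share one grandparent — one path of length 4: r = (1/2)^4 = 1/16).
Hamilton's rule with n recipients of equal r: n·r·B > C, so B > C/(n·r) = 0.107/(3·0.0625) = 0.5707.

0.5707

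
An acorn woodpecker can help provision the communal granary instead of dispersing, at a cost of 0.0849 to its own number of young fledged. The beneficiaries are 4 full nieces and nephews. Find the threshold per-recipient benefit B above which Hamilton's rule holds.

0.0849

r to a full niece or nephew = 1/4 (full aunt/uncle↔niece/nephew: two paths of length 3 through the shared grandparent pair: r = 2·(1/2)^3 = 1/4).
Hamilton's rule with n recipients of equal r: n·r·B > C, so B > C/(n·r) = 0.0849/(4·0.25) = 0.0849.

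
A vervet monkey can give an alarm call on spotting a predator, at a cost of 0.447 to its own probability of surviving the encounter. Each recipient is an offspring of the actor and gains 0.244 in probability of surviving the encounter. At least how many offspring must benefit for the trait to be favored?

4

r to an offspring = 1/2 (one parent–offspring link: r = (1/2)^1 = 1/2).
Hamilton's rule: n·r·B > C  ⇒  n > C/(r·B) = 0.447/(0.5·0.244) = 3.664.
The smallest integer exceeding 3.664 is 4.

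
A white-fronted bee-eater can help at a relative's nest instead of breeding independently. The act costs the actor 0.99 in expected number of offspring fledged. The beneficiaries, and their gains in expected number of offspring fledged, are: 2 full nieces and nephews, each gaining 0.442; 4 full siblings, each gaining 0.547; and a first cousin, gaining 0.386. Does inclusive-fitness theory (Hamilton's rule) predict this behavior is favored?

Yes

Hamilton's rule: the trait is favored when the sum of r·B over every recipient exceeds the actor's cost C.
r to a full niece or nephew = 0.25 (full aunt/uncle↔niece/nephew: two paths of length 3 through the shared grandparent pair: r = 2·(1/2)^3 = 1/4).
r to a full sibling = 0.5 (full sibs share both parents — two paths of length 2: r = 2·(1/2)^2 = 1/2).
r to a first cousin = 0.125 (first cousins share one grandparent pair — two paths of length 4: r = 2·(1/2)^4 = 1/8).
Summing one r·B term per recipient: 2·0.25·0.442 + 4·0.5·0.547 + 1·0.125·0.386 = 1.36325.
1.36325 > 0.99: the indirect benefit exceeds the cost.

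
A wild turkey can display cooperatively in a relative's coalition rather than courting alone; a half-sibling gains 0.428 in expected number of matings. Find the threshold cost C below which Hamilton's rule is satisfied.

r to a half-sibling = 0.25 (half-sibs share one parent — one path of length 2: r = (1/2)^2 = 1/4).
Hamilton's rule: n·r·B > C, so the trait is favored while C < n·r·B = 1·0.25·0.428 = 0.107.

0.107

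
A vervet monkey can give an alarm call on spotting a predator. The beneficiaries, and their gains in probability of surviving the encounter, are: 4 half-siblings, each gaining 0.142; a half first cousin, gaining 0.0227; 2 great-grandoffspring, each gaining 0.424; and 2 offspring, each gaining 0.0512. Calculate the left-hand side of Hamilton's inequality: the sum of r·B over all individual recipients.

r to a half-sibling = 1/4 (half-sibs share one parent — one path of length 2: r = (1/2)^2 = 1/4).
r to a half first cousin = 0.0625 (half first cousins share one grandparent — one path of length 4: r = (1/2)^4 = 1/16).
r to a great-grandoffspring = 0.125 (three parent–offspring links: r = (1/2)^3 = 1/8).
r to an offspring = 0.5 (one parent–offspring link: r = (1/2)^1 = 1/2).
Summing one r·B term per recipient: 4·0.25·0.142 + 1·0.0625·0.0227 + 2·0.125·0.424 + 2·0.5·0.0512 = 0.30061875.

0.30061875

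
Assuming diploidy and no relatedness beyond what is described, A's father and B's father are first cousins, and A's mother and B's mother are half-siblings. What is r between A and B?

0.09375

Independent pedigree routes through distinct common ancestors add.
A and B are related in two ways: second cousins through their fathers (r = 1/32) and half first cousins through their mothers (r = 1/16).
r = 1/32 + 1/16 = 3/32 = 0.09375.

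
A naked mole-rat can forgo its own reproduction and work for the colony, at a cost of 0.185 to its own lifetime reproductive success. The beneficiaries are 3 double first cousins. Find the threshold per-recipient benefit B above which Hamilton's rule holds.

0.2467

r to a double first cousin = 0.25 (double first cousins share both grandparent pairs — four paths of length 4: r = 4·(1/2)^4 = 1/4).
Hamilton's rule with n recipients of equal r: n·r·B > C, so B > C/(n·r) = 0.185/(3·0.25) = 0.2467.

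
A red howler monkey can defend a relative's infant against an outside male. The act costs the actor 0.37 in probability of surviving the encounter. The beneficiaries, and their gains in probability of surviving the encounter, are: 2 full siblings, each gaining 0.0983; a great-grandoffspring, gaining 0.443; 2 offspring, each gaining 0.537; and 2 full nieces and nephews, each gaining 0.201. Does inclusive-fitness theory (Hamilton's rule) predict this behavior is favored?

Hamilton's rule: the trait is favored when the sum of r·B over every recipient exceeds the actor's cost C.
r to a full sibling = 1/2 (full sibs share both parents — two paths of length 2: r = 2·(1/2)^2 = 1/2).
r to a great-grandoffspring = 1/8 (three parent–offspring links: r = (1/2)^3 = 1/8).
r to an offspring = 0.5 (one parent–offspring link: r = (1/2)^1 = 1/2).
r to a full niece or nephew = 0.25 (full aunt/uncle↔niece/nephew: two paths of length 3 through the shared grandparent pair: r = 2·(1/2)^3 = 1/4).
Summing one r·B term per recipient: 2·0.5·0.0983 + 1·0.125·0.443 + 2·0.5·0.537 + 2·0.25·0.201 = 0.791175.
0.791175 > 0.37: the indirect benefit exceeds the cost.

Yes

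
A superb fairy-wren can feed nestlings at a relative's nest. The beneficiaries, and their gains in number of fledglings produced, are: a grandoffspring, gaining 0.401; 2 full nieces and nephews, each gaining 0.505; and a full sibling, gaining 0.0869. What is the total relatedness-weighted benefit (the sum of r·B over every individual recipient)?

0.3962

r to a grandoffspring = 0.25 (two parent–offspring links: r = (1/2)^2 = 1/4).
r to a full niece or nephew = 0.25 (full aunt/uncle↔niece/nephew: two paths of length 3 through the shared grandparent pair: r = 2·(1/2)^3 = 1/4).
r to a full sibling = 0.5 (full sibs share both parents — two paths of length 2: r = 2·(1/2)^2 = 1/2).
Summing one r·B term per recipient: 1·0.25·0.401 + 2·0.25·0.505 + 1·0.5·0.0869 = 0.3962.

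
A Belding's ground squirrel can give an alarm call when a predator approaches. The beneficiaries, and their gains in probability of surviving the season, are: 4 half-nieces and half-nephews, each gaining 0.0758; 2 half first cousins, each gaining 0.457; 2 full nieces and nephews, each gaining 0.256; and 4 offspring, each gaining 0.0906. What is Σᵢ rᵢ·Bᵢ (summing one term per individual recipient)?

r to a half-niece or half-nephew = 1/8 (half-aunt/uncle↔niece/nephew: one path of length 3: r = (1/2)^3 = 1/8).
r to a half first cousin = 1/16 (half first cousins share one grandparent — one path of length 4: r = (1/2)^4 = 1/16).
r to a full niece or nephew = 1/4 (full aunt/uncle↔niece/nephew: two paths of length 3 through the shared grandparent pair: r = 2·(1/2)^3 = 1/4).
r to an offspring = 0.5 (one parent–offspring link: r = (1/2)^1 = 1/2).
Summing one r·B term per recipient: 4·0.125·0.0758 + 2·0.0625·0.457 + 2·0.25·0.256 + 4·0.5·0.0906 = 0.404225.

0.404225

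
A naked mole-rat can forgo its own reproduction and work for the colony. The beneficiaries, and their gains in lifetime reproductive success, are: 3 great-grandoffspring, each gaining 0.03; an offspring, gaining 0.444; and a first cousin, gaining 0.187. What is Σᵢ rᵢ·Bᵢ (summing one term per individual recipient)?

r to a great-grandoffspring = 1/8 (three parent–offspring links: r = (1/2)^3 = 1/8).
r to an offspring = 0.5 (one parent–offspring link: r = (1/2)^1 = 1/2).
r to a first cousin = 0.125 (first cousins share one grandparent pair — two paths of length 4: r = 2·(1/2)^4 = 1/8).
Summing one r·B term per recipient: 3·0.125·0.03 + 1·0.5·0.444 + 1·0.125·0.187 = 0.256625.

0.256625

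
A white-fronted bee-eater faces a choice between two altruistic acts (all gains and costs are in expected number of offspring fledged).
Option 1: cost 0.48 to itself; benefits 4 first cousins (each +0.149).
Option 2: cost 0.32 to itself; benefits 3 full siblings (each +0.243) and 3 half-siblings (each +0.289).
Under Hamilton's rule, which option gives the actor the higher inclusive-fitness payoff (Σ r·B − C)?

Option 2

Option 1: r to a first cousin = 0.125.
Option 1: Σ r·B − C = (4·0.125·0.149) − 0.48 = -0.4055.
Option 2: r to a full sibling = 0.5.
Option 2: r to a half-sibling = 0.25.
Option 2: Σ r·B − C = (3·0.5·0.243 + 3·0.25·0.289) − 0.32 = 0.26125.
Option 2 has the higher net inclusive-fitness payoff.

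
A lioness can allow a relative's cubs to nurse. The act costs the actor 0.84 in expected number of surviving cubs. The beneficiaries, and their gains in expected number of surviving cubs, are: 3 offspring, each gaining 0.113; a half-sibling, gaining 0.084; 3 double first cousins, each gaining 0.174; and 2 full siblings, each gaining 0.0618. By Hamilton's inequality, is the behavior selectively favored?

No

Hamilton's rule: the trait is favored when the sum of r·B over every recipient exceeds the actor's cost C.
r to an offspring = 0.5 (one parent–offspring link: r = (1/2)^1 = 1/2).
r to a half-sibling = 0.25 (half-sibs share one parent — one path of length 2: r = (1/2)^2 = 1/4).
r to a double first cousin = 1/4 (double first cousins share both grandparent pairs — four paths of length 4: r = 4·(1/2)^4 = 1/4).
r to a full sibling = 0.5 (full sibs share both parents — two paths of length 2: r = 2·(1/2)^2 = 1/2).
Summing one r·B term per recipient: 3·0.5·0.113 + 1·0.25·0.084 + 3·0.25·0.174 + 2·0.5·0.0618 = 0.3828.
0.3828 < 0.84: the indirect benefit is less than the cost.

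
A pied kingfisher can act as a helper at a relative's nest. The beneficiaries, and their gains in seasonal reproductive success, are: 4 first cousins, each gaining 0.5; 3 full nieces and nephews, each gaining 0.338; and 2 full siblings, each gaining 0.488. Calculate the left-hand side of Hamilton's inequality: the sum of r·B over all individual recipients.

r to a first cousin = 0.125 (first cousins share one grandparent pair — two paths of length 4: r = 2·(1/2)^4 = 1/8).
r to a full niece or nephew = 1/4 (full aunt/uncle↔niece/nephew: two paths of length 3 through the shared grandparent pair: r = 2·(1/2)^3 = 1/4).
r to a full sibling = 0.5 (full sibs share both parents — two paths of length 2: r = 2·(1/2)^2 = 1/2).
Summing one r·B term per recipient: 4·0.125·0.5 + 3·0.25·0.338 + 2·0.5·0.488 = 0.9915.

0.9915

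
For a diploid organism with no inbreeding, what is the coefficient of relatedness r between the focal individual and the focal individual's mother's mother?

0.25

Each parent–offspring link contributes a factor of 1/2, and independent paths through distinct common ancestors add.
Two parent–offspring links: r = (1/2)^2 = 1/4.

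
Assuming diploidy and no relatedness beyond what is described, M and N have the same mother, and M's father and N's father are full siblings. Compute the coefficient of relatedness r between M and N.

With two independent routes of shared ancestry, r is the sum of the two contributions.
M and N are related in two ways: half-sibs through their shared mother (r = 1/4) and first cousins through their fathers (r = 1/8).
r = 1/4 + 1/8 = 3/8 = 0.375.

0.375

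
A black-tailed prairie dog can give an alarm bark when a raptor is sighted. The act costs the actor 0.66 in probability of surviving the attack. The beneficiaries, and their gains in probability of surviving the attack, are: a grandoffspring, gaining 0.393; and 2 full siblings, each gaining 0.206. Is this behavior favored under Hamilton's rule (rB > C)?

Hamilton's rule: the trait is favored when the sum of r·B over every recipient exceeds the actor's cost C.
r to a grandoffspring = 1/4 (two parent–offspring links: r = (1/2)^2 = 1/4).
r to a full sibling = 0.5 (full sibs share both parents — two paths of length 2: r = 2·(1/2)^2 = 1/2).
Summing one r·B term per recipient: 1·0.25·0.393 + 2·0.5·0.206 = 0.30425.
0.30425 < 0.66: the indirect benefit is less than the cost.

No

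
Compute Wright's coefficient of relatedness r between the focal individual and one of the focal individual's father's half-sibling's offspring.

0.0625

Each parent–offspring link contributes a factor of 1/2, and independent paths through distinct common ancestors add.
Half first cousins share one grandparent — one path of length 4: r = (1/2)^4 = 1/16.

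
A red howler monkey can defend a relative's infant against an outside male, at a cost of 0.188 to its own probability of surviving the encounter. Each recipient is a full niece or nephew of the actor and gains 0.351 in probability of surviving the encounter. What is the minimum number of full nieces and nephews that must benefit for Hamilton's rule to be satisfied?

r to a full niece or nephew = 1/4 (full aunt/uncle↔niece/nephew: two paths of length 3 through the shared grandparent pair: r = 2·(1/2)^3 = 1/4).
Hamilton's rule: n·r·B > C  ⇒  n > C/(r·B) = 0.188/(0.25·0.351) = 2.142.
The smallest integer exceeding 2.142 is 3.

3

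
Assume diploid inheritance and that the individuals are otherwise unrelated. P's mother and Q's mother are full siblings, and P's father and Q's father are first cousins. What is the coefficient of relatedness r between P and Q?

0.15625

Relatedness sums over independent paths through distinct common ancestors.
P and Q are related in two ways: first cousins through their mothers (r = 1/8) and second cousins through their fathers (r = 1/32).
r = 1/8 + 1/32 = 5/32 = 0.15625.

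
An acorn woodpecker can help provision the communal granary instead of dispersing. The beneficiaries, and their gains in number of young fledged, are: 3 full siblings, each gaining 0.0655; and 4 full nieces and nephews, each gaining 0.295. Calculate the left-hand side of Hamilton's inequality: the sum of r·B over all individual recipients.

r to a full sibling = 0.5 (full sibs share both parents — two paths of length 2: r = 2·(1/2)^2 = 1/2).
r to a full niece or nephew = 0.25 (full aunt/uncle↔niece/nephew: two paths of length 3 through the shared grandparent pair: r = 2·(1/2)^3 = 1/4).
Summing one r·B term per recipient: 3·0.5·0.0655 + 4·0.25·0.295 = 0.39325.

0.39325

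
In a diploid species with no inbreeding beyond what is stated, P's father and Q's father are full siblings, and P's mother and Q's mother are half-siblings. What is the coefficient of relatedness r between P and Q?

0.1875

Relatedness sums over independent paths through distinct common ancestors.
P and Q are related in two ways: first cousins through their fathers (r = 1/8) and half first cousins through their mothers (r = 1/16).
r = 1/8 + 1/16 = 3/16 = 0.1875.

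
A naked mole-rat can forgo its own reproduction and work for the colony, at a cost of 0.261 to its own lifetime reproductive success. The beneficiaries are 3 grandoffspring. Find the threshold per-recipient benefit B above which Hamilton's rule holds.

r to a grandoffspring = 0.25 (two parent–offspring links: r = (1/2)^2 = 1/4).
Hamilton's rule with n recipients of equal r: n·r·B > C, so B > C/(n·r) = 0.261/(3·0.25) = 0.348.

0.348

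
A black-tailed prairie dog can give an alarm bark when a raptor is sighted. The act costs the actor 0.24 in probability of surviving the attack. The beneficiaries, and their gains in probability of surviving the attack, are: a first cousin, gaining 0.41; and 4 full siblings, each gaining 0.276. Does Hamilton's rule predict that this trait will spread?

Yes

Hamilton's rule: the trait is favored when the sum of r·B over every recipient exceeds the actor's cost C.
r to a first cousin = 0.125 (first cousins share one grandparent pair — two paths of length 4: r = 2·(1/2)^4 = 1/8).
r to a full sibling = 1/2 (full sibs share both parents — two paths of length 2: r = 2·(1/2)^2 = 1/2).
Summing one r·B term per recipient: 1·0.125·0.41 + 4·0.5·0.276 = 0.60325.
0.60325 > 0.24: the indirect benefit exceeds the cost.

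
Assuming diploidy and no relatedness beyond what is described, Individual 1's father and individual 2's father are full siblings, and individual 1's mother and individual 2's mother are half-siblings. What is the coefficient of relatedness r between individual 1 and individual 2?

Independent pedigree routes through distinct common ancestors add.
Individual 1 and individual 2 are related in two ways: first cousins through their fathers (r = 1/8) and half first cousins through their mothers (r = 1/16).
r = 1/8 + 1/16 = 3/16 = 0.1875.

0.1875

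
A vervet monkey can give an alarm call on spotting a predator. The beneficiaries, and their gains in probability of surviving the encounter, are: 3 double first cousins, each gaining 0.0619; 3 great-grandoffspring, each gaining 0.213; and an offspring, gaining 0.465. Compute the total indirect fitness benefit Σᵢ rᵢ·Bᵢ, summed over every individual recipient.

r to a double first cousin = 0.25 (double first cousins share both grandparent pairs — four paths of length 4: r = 4·(1/2)^4 = 1/4).
r to a great-grandoffspring = 1/8 (three parent–offspring links: r = (1/2)^3 = 1/8).
r to an offspring = 0.5 (one parent–offspring link: r = (1/2)^1 = 1/2).
Summing one r·B term per recipient: 3·0.25·0.0619 + 3·0.125·0.213 + 1·0.5·0.465 = 0.3588.

0.3588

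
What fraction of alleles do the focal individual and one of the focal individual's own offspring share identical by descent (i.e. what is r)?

0.5

Each parent–offspring link contributes a factor of 1/2, and independent paths through distinct common ancestors add.
One parent–offspring link: r = (1/2)^1 = 1/2.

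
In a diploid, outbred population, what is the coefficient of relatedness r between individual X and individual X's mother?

Each parent–offspring link contributes a factor of 1/2, and independent paths through distinct common ancestors add.
One parent–offspring link: r = (1/2)^1 = 1/2.

0.5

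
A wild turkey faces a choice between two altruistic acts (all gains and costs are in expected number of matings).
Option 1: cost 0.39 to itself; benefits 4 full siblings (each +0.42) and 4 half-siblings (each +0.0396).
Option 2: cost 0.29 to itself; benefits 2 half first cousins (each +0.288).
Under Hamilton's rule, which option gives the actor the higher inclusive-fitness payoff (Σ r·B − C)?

Option 1: r to a full sibling = 0.5.
Option 1: r to a half-sibling = 0.25.
Option 1: Σ r·B − C = (4·0.5·0.42 + 4·0.25·0.0396) − 0.39 = 0.4896.
Option 2: r to a half first cousin = 0.0625.
Option 2: Σ r·B − C = (2·0.0625·0.288) − 0.29 = -0.254.
Option 1 has the higher net inclusive-fitness payoff.

Option 1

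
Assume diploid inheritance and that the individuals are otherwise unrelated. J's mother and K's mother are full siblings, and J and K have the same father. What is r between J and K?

0.375

Wright's path rule: contributions from independent ancestry routes add.
J and K are related in two ways: first cousins through their mothers (r = 1/8) and half-sibs through their shared father (r = 1/4).
r = 1/8 + 1/4 = 0.375.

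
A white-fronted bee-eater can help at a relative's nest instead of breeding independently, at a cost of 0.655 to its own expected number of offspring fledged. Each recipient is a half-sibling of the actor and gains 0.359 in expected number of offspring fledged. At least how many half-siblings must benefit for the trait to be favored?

r to a half-sibling = 0.25 (half-sibs share one parent — one path of length 2: r = (1/2)^2 = 1/4).
Hamilton's rule: n·r·B > C  ⇒  n > C/(r·B) = 0.655/(0.25·0.359) = 7.298.
The smallest integer exceeding 7.298 is 8.

8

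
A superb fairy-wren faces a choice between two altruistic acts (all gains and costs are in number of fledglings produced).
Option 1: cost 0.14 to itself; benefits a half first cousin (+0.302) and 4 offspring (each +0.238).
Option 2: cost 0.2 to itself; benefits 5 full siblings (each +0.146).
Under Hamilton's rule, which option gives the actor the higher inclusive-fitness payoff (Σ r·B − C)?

Option 1: r to a half first cousin = 0.0625.
Option 1: r to an offspring = 0.5.
Option 1: Σ r·B − C = (1·0.0625·0.302 + 4·0.5·0.238) − 0.14 = 0.354875.
Option 2: r to a full sibling = 0.5.
Option 2: Σ r·B − C = (5·0.5·0.146) − 0.2 = 0.165.
Option 1 has the higher net inclusive-fitness payoff.

Option 1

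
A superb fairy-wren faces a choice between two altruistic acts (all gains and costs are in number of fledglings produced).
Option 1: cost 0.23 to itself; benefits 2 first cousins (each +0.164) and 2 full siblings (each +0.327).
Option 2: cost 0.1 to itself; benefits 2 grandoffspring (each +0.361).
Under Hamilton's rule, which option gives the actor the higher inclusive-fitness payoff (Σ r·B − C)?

Option 1

Option 1: r to a first cousin = 0.125.
Option 1: r to a full sibling = 0.5.
Option 1: Σ r·B − C = (2·0.125·0.164 + 2·0.5·0.327) − 0.23 = 0.138.
Option 2: r to a grandoffspring = 0.25.
Option 2: Σ r·B − C = (2·0.25·0.361) − 0.1 = 0.0805.
Option 1 has the higher net inclusive-fitness payoff.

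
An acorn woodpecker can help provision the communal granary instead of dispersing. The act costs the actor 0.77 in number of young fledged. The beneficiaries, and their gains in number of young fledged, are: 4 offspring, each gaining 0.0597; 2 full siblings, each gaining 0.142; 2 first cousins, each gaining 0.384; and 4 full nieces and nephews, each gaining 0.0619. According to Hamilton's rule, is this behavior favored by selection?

No

Hamilton's rule: the trait is favored when the sum of r·B over every recipient exceeds the actor's cost C.
r to an offspring = 0.5 (one parent–offspring link: r = (1/2)^1 = 1/2).
r to a full sibling = 0.5 (full sibs share both parents — two paths of length 2: r = 2·(1/2)^2 = 1/2).
r to a first cousin = 1/8 (first cousins share one grandparent pair — two paths of length 4: r = 2·(1/2)^4 = 1/8).
r to a full niece or nephew = 1/4 (full aunt/uncle↔niece/nephew: two paths of length 3 through the shared grandparent pair: r = 2·(1/2)^3 = 1/4).
Summing one r·B term per recipient: 4·0.5·0.0597 + 2·0.5·0.142 + 2·0.125·0.384 + 4·0.25·0.0619 = 0.4193.
0.4193 < 0.77: the indirect benefit is less than the cost.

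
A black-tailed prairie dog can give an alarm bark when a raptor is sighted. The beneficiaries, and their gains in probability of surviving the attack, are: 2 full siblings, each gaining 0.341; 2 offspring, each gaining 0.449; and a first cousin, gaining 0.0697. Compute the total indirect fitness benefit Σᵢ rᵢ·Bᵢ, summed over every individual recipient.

0.7987125

r to a full sibling = 1/2 (full sibs share both parents — two paths of length 2: r = 2·(1/2)^2 = 1/2).
r to an offspring = 0.5 (one parent–offspring link: r = (1/2)^1 = 1/2).
r to a first cousin = 1/8 (first cousins share one grandparent pair — two paths of length 4: r = 2·(1/2)^4 = 1/8).
Summing one r·B term per recipient: 2·0.5·0.341 + 2·0.5·0.449 + 1·0.125·0.0697 = 0.7987125.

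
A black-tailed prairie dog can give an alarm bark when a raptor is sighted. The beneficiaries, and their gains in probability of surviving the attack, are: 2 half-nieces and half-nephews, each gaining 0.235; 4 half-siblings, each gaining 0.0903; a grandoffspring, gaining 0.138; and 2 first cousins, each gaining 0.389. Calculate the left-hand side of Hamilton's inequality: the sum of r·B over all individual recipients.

r to a half-niece or half-nephew = 1/8 (half-aunt/uncle↔niece/nephew: one path of length 3: r = (1/2)^3 = 1/8).
r to a half-sibling = 0.25 (half-sibs share one parent — one path of length 2: r = (1/2)^2 = 1/4).
r to a grandoffspring = 1/4 (two parent–offspring links: r = (1/2)^2 = 1/4).
r to a first cousin = 0.125 (first cousins share one grandparent pair — two paths of length 4: r = 2·(1/2)^4 = 1/8).
Summing one r·B term per recipient: 2·0.125·0.235 + 4·0.25·0.0903 + 1·0.25·0.138 + 2·0.125·0.389 = 0.2808.

0.2808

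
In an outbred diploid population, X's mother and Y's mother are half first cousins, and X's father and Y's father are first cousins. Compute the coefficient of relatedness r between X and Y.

Independent pedigree routes through distinct common ancestors add.
X and Y are related in two ways: half second cousins through their mothers (r = 1/64) and second cousins through their fathers (r = 1/32).
r = 1/64 + 1/32 = 3/64 = 0.046875.

0.046875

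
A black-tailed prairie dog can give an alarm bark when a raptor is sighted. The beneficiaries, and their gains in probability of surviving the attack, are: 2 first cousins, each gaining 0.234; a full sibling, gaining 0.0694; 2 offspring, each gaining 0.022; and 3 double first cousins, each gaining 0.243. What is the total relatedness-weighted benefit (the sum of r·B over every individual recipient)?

0.29745

r to a first cousin = 1/8 (first cousins share one grandparent pair — two paths of length 4: r = 2·(1/2)^4 = 1/8).
r to a full sibling = 0.5 (full sibs share both parents — two paths of length 2: r = 2·(1/2)^2 = 1/2).
r to an offspring = 1/2 (one parent–offspring link: r = (1/2)^1 = 1/2).
r to a double first cousin = 0.25 (double first cousins share both grandparent pairs — four paths of length 4: r = 4·(1/2)^4 = 1/4).
Summing one r·B term per recipient: 2·0.125·0.234 + 1·0.5·0.0694 + 2·0.5·0.022 + 3·0.25·0.243 = 0.29745.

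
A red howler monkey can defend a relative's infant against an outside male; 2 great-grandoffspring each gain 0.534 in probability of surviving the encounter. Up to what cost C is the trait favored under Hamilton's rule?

0.1335

r to a great-grandoffspring = 0.125 (three parent–offspring links: r = (1/2)^3 = 1/8).
Hamilton's rule: n·r·B > C, so the trait is favored while C < n·r·B = 2·0.125·0.534 = 0.1335.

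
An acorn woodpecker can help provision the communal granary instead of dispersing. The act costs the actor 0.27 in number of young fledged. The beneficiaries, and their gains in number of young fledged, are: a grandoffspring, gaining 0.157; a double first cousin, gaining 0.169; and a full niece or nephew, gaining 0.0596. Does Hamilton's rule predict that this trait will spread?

No

Hamilton's rule: the trait is favored when the sum of r·B over every recipient exceeds the actor's cost C.
r to a grandoffspring = 1/4 (two parent–offspring links: r = (1/2)^2 = 1/4).
r to a double first cousin = 0.25 (double first cousins share both grandparent pairs — four paths of length 4: r = 4·(1/2)^4 = 1/4).
r to a full niece or nephew = 0.25 (full aunt/uncle↔niece/nephew: two paths of length 3 through the shared grandparent pair: r = 2·(1/2)^3 = 1/4).
Summing one r·B term per recipient: 1·0.25·0.157 + 1·0.25·0.169 + 1·0.25·0.0596 = 0.0964.
0.0964 < 0.27: the indirect benefit is less than the cost.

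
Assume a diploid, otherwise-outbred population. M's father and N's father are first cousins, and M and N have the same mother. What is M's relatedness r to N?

0.28125

Wright's path rule: contributions from independent ancestry routes add.
M and N are related in two ways: second cousins through their fathers (r = 1/32) and half-sibs through their shared mother (r = 1/4).
r = 1/32 + 1/4 = 0.28125.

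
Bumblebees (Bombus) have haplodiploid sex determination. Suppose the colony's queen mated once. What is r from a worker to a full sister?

0.75

Haplodiploid full sisters inherit their father's entire haploid genome identically (contributing 1/2) and on average half of their mother's contribution (1/2 · 1/2 = 1/4); r = 1/2 + 1/4 = 3/4.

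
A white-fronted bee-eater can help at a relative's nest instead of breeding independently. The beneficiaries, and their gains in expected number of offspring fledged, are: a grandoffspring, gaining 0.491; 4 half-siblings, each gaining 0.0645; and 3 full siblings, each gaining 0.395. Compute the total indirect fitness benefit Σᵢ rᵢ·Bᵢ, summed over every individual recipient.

r to a grandoffspring = 1/4 (two parent–offspring links: r = (1/2)^2 = 1/4).
r to a half-sibling = 0.25 (half-sibs share one parent — one path of length 2: r = (1/2)^2 = 1/4).
r to a full sibling = 0.5 (full sibs share both parents — two paths of length 2: r = 2·(1/2)^2 = 1/2).
Summing one r·B term per recipient: 1·0.25·0.491 + 4·0.25·0.0645 + 3·0.5·0.395 = 0.77975.

0.77975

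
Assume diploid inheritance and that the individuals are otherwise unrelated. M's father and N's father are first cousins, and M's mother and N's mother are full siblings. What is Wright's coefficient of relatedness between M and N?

Wright's path rule: contributions from independent ancestry routes add.
M and N are related in two ways: second cousins through their fathers (r = 1/32) and first cousins through their mothers (r = 1/8).
r = 1/32 + 1/8 = 5/32 = 0.15625.

0.15625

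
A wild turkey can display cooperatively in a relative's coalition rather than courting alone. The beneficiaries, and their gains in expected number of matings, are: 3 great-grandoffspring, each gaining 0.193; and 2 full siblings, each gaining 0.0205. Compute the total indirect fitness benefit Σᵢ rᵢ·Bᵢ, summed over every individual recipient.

0.092875

r to a great-grandoffspring = 1/8 (three parent–offspring links: r = (1/2)^3 = 1/8).
r to a full sibling = 1/2 (full sibs share both parents — two paths of length 2: r = 2·(1/2)^2 = 1/2).
Summing one r·B term per recipient: 3·0.125·0.193 + 2·0.5·0.0205 = 0.092875.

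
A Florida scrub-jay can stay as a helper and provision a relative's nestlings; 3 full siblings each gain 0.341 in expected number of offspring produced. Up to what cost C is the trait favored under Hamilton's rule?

0.5115

r to a full sibling = 0.5 (full sibs share both parents — two paths of length 2: r = 2·(1/2)^2 = 1/2).
Hamilton's rule: n·r·B > C, so the trait is favored while C < n·r·B = 3·0.5·0.341 = 0.5115.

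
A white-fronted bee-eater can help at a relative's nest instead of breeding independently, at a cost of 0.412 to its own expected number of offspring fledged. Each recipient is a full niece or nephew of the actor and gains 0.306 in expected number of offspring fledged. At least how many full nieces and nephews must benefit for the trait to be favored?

6

r to a full niece or nephew = 0.25 (full aunt/uncle↔niece/nephew: two paths of length 3 through the shared grandparent pair: r = 2·(1/2)^3 = 1/4).
Hamilton's rule: n·r·B > C  ⇒  n > C/(r·B) = 0.412/(0.25·0.306) = 5.386.
The smallest integer exceeding 5.386 is 6.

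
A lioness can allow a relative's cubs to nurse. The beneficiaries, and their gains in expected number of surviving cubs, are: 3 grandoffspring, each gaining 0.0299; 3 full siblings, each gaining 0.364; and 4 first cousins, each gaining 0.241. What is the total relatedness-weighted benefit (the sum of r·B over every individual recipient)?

r to a grandoffspring = 0.25 (two parent–offspring links: r = (1/2)^2 = 1/4).
r to a full sibling = 0.5 (full sibs share both parents — two paths of length 2: r = 2·(1/2)^2 = 1/2).
r to a first cousin = 0.125 (first cousins share one grandparent pair — two paths of length 4: r = 2·(1/2)^4 = 1/8).
Summing one r·B term per recipient: 3·0.25·0.0299 + 3·0.5·0.364 + 4·0.125·0.241 = 0.688925.

0.688925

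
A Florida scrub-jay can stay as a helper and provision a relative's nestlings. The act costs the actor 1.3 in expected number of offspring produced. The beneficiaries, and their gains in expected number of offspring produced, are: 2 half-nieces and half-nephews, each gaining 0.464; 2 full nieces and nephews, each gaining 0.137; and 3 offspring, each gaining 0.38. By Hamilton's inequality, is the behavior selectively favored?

No

Hamilton's rule: the trait is favored when the sum of r·B over every recipient exceeds the actor's cost C.
r to a half-niece or half-nephew = 1/8 (half-aunt/uncle↔niece/nephew: one path of length 3: r = (1/2)^3 = 1/8).
r to a full niece or nephew = 0.25 (full aunt/uncle↔niece/nephew: two paths of length 3 through the shared grandparent pair: r = 2·(1/2)^3 = 1/4).
r to an offspring = 0.5 (one parent–offspring link: r = (1/2)^1 = 1/2).
Summing one r·B term per recipient: 2·0.125·0.464 + 2·0.25·0.137 + 3·0.5·0.38 = 0.7545.
0.7545 < 1.3: the indirect benefit is less than the cost.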